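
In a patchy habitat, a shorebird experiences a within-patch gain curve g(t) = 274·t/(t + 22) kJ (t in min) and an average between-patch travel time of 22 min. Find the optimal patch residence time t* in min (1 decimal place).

Optimal t* satisfies g'(t*) = g(t*)/(T + t*).
g'(t) = 274·22/(t + 22)². Setting 274·22/(t+22)² = 274t/[(t+22)(22+t)] gives 22(22+t) = t(t+22), so t² = 22×22 = 484.
t* = √484 = 22 min.

22.0 min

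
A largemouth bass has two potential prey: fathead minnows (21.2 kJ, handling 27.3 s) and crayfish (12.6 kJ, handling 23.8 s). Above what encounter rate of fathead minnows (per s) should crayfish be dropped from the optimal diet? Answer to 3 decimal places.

The zero-one rule: include crayfish iff E₂/h₂ > λE₁/(1+λh₁). Equality gives the switch point.
λE₁h₂ = E₂ + λE₂h₁ ⇒ λ = E₂/(E₁h₂ − E₂h₁) = 12.6/(504.6 − 344) = 0.07847 per s.

0.078 per s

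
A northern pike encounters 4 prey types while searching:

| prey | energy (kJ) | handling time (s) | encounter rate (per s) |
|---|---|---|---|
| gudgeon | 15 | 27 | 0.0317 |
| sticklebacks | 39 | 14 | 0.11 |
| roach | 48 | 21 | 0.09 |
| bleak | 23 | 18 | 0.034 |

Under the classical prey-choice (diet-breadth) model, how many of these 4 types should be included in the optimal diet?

Rank by E/h (kJ/s): sticklebacks 2.79, roach 2.29, bleak 1.28, gudgeon 0.556. Include each in turn until the next type's E/h falls below the running intake rate.
Rate on top 1: 1.689. roach: 2.29 > 1.689 → include.
Rate on top 2: 1.944. bleak: 1.28 < 1.944 → exclude; stop.
Optimal diet: sticklebacks, roach — 2 of 4 types.

2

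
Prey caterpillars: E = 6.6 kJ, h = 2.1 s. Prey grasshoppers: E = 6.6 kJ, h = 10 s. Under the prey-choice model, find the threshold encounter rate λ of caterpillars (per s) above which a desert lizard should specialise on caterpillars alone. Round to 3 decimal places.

0.127 per s

Drop grasshoppers once their profitability E₂/h₂ falls below the rate achievable on caterpillars alone: E₂/h₂ = λE₁/(1 + λh₁).
Solve for λ: λE₁h₂ = E₂(1 + λh₁) → λ(E₁h₂ − E₂h₁) = E₂ → λ = E₂/(E₁h₂ − E₂h₁).
λ = 6.6/(6.6×10 − 6.6×2.1) = 6.6/52.14 = 0.1266 per s.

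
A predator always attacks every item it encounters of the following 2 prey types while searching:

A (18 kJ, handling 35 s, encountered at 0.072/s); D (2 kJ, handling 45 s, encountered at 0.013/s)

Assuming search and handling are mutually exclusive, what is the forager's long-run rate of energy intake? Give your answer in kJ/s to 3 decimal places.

R = (0.072×18 + 0.013×2) / (1 + 0.072×35 + 0.013×45) = 1.322/4.105 = 0.322 kJ/s.

0.322 kJ/s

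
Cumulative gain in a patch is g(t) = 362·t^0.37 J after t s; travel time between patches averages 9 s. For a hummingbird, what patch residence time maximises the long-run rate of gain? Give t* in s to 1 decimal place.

Optimal t* satisfies g'(t*) = g(t*)/(T + t*).
g'(t) = 0.37·362·t^-0.63. Setting 0.37·362·t^-0.63 = 362·t^0.37/(9+t) gives 0.37(9+t) = t, so 0.63·t = 0.37×9.
t* = 0.37×9/0.63 = 5.286 s.

5.3 s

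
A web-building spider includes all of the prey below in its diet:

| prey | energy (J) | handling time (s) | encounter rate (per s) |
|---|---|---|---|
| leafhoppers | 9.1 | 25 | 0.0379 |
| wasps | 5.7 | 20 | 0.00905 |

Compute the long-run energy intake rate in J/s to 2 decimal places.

Energy encountered per unit search time: 0.0379×9.1 + 0.00905×5.7 = 0.3965 J/s.
Handling time per unit search time: 0.0379×25 + 0.00905×20 = 1.128.
Rate = 0.3965/(1 + 1.128) = 0.1863 J/s.

0.19 J/s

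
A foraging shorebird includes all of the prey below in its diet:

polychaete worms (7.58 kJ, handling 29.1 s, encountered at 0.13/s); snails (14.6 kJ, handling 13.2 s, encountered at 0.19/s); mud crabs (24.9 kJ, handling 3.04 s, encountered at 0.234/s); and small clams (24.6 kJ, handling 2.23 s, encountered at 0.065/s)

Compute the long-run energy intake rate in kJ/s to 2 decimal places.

1.37 kJ/s

R = (0.13×7.58 + 0.19×14.6 + 0.234×24.9 + 0.065×24.6) / (1 + 0.13×29.1 + 0.19×13.2 + 0.234×3.04 + 0.065×2.23) = 11.19/8.147 = 1.373 kJ/s.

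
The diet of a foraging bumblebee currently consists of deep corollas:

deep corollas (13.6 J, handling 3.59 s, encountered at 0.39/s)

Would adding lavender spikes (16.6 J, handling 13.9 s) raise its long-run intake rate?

No

On deep corollas alone, R = ΣλE/(1+Σλh) = 5.304/2.4 = 2.21 J/s.
Profitability of lavender spikes: 16.6/13.9 = 1.194 J/s.
1.194 < 2.21, so adding lavender spikes would lower the average — exclude it.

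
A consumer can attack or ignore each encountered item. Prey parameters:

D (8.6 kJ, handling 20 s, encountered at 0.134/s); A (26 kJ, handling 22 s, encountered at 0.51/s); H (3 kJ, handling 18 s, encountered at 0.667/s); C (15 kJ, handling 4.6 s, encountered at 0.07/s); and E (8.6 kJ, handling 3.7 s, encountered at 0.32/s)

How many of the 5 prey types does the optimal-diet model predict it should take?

E/h in descending order: C 3.26, E 2.32, A 1.18, D 0.43, H 0.167 kJ/s. The optimal diet is the largest prefix of this list for which every included type satisfies E_i/h_i > R on the types above it.
Rate on top 1: 0.7943. E: 2.32 > 0.7943 → include.
Rate on top 2: 1.517. A: 1.18 < 1.517 → exclude; stop.
Optimal diet: C, E — 2 of 5 types.

2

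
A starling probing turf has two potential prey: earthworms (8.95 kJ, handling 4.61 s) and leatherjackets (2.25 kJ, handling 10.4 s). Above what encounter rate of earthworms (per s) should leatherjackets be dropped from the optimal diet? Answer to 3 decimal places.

0.027 per s

At the threshold, the rate on earthworms alone equals the profitability of leatherjackets: λ·8.95/(1 + λ·4.61) = 2.25/10.4 = 0.2163.
Rearranging, λ(8.95 − 0.2163×4.61) = 0.2163, so λ = 0.2163/7.953 = 0.0272 per s.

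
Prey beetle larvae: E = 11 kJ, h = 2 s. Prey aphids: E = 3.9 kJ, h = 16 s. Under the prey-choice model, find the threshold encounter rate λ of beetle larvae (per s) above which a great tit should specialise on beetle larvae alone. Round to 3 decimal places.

0.023 per s

The zero-one rule: include aphids iff E₂/h₂ > λE₁/(1+λh₁). Equality gives the switch point.
λE₁h₂ = E₂ + λE₂h₁ ⇒ λ = E₂/(E₁h₂ − E₂h₁) = 3.9/(176 − 7.8) = 0.02319 per s.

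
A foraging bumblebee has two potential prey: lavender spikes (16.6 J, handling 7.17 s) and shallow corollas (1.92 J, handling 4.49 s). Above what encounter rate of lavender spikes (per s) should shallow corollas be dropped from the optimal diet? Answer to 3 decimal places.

0.032 per s

The zero-one rule: include shallow corollas iff E₂/h₂ > λE₁/(1+λh₁). Equality gives the switch point.
λE₁h₂ = E₂ + λE₂h₁ ⇒ λ = E₂/(E₁h₂ − E₂h₁) = 1.92/(74.53 − 13.77) = 0.0316 per s.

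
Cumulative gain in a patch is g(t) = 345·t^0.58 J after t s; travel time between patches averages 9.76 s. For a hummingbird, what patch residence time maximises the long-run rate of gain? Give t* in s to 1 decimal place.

Maximise g(t)/(T+t): set derivative to zero → g'(t)(T+t) = g(t).
g'(t) = 0.58·345·t^-0.42. Setting 0.58·345·t^-0.42 = 345·t^0.58/(9.76+t) gives 0.58(9.76+t) = t, so 0.42·t = 0.58×9.76.
t* = 0.58×9.76/0.42 = 13.48 s.

13.5 s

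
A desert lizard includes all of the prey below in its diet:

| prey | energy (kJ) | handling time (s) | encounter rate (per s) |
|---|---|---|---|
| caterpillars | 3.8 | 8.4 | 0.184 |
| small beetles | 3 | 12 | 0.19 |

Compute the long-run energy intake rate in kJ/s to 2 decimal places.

0.26 kJ/s

R = Σλ_iE_i / (1 + Σλ_ih_i)
Numerator: 0.184×3.8 + 0.19×3 = 1.269
Denominator: 1 + 0.184×8.4 + 0.19×12 = 4.826
R = 1.269/4.826 = 0.263 kJ/s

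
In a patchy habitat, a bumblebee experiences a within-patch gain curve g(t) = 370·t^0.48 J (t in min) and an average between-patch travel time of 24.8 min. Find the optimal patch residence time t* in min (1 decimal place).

22.9 min

Optimal t* satisfies g'(t*) = g(t*)/(T + t*).
g'(t) = 0.48·370·t^-0.52. Setting 0.48·370·t^-0.52 = 370·t^0.48/(24.8+t) gives 0.48(24.8+t) = t, so 0.52·t = 0.48×24.8.
t* = 0.48×24.8/0.52 = 22.89 min.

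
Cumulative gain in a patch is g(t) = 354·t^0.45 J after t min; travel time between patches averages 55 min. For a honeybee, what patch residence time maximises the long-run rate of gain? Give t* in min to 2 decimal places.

45.00 min

Maximise g(t)/(T+t): set derivative to zero → g'(t)(T+t) = g(t).
g'(t) = 0.45·354·t^-0.55. Setting 0.45·354·t^-0.55 = 354·t^0.45/(55+t) gives 0.45(55+t) = t, so 0.55·t = 0.45×55.
t* = 0.45×55/0.55 = 45 min.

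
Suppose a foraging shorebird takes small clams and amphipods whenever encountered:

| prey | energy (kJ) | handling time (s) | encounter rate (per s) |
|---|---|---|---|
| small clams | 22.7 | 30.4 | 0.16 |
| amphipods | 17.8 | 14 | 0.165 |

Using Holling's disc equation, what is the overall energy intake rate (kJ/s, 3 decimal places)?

R = (0.16×22.7 + 0.165×17.8) / (1 + 0.16×30.4 + 0.165×14) = 6.569/8.174 = 0.8036 kJ/s.

0.804 kJ/s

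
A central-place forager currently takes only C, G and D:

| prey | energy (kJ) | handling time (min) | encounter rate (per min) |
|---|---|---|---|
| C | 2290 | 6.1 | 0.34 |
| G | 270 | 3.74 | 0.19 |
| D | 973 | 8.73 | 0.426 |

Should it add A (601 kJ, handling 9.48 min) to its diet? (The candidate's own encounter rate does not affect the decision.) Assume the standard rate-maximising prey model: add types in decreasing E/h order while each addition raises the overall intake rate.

Intake rate on the current diet: R = (0.34×2290 + 0.19×270 + 0.426×973) / (1 + 0.34×6.1 + 0.19×3.74 + 0.426×8.73) = 1244/7.504 = 165.8 kJ/min.
A: E/h = 601/9.48 = 63.4 kJ/min.
Since 63.4 < R, time spent handling A is better spent searching.

No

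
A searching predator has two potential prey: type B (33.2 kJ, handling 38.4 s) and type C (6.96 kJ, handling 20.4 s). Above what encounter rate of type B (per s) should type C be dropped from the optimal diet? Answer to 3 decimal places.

Drop type C once their profitability E₂/h₂ falls below the rate achievable on type B alone: E₂/h₂ = λE₁/(1 + λh₁).
Solve for λ: λE₁h₂ = E₂(1 + λh₁) → λ(E₁h₂ − E₂h₁) = E₂ → λ = E₂/(E₁h₂ − E₂h₁).
λ = 6.96/(33.2×20.4 − 6.96×38.4) = 6.96/410 = 0.01697 per s.

0.017 per s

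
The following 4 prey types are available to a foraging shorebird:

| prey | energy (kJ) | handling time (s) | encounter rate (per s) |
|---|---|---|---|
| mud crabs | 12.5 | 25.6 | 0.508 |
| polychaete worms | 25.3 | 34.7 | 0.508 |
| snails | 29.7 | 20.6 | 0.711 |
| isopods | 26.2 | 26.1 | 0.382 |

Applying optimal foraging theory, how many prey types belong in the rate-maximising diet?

1

Profitabilities (E/h, kJ/s): snails 1.44, isopods 1, polychaete worms 0.729, mud crabs 0.488. Add prey in this order while the next type's profitability exceeds the intake rate on those already taken.
Rate on top 1: 1.35. isopods: 1 < 1.35 → exclude; stop.
Optimal diet: snails — 1 of 4 types.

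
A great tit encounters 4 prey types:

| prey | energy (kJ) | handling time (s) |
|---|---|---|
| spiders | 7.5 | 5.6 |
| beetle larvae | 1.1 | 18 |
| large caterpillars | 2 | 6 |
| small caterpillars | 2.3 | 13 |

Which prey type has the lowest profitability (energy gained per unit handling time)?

beetle larvae

Profitability E/h (kJ/s): spiders = 7.5/5.6 = 1.34, beetle larvae = 1.1/18 = 0.0611, large caterpillars = 2/6 = 0.333, small caterpillars = 2.3/13 = 0.177.
Ranked: spiders > large caterpillars > small caterpillars > beetle larvae.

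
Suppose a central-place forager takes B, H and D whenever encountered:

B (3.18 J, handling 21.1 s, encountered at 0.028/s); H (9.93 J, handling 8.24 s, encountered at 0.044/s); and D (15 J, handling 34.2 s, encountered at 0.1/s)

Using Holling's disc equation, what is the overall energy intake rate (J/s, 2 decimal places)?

0.38 J/s

R = (0.028×3.18 + 0.044×9.93 + 0.1×15) / (1 + 0.028×21.1 + 0.044×8.24 + 0.1×34.2) = 2.026/5.373 = 0.377 J/s.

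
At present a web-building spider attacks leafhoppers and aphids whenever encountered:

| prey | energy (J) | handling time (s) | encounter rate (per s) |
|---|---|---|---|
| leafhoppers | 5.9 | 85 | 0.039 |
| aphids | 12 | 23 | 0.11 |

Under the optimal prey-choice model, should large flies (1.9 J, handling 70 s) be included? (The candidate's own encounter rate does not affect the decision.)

On leafhoppers and aphids alone, R = ΣλE/(1+Σλh) = 1.55/6.845 = 0.2265 J/s.
large flies: E/h = 1.9/70 = 0.02714 J/s.
Since 0.02714 < R, time spent handling large flies is better spent searching.

No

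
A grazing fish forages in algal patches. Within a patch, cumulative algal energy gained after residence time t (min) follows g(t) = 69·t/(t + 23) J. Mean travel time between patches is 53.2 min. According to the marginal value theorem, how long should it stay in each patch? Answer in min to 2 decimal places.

Maximise g(t)/(T+t): set derivative to zero → g'(t)(T+t) = g(t).
g'(t) = 69·23/(t + 23)². Setting 69·23/(t+23)² = 69t/[(t+23)(53.2+t)] gives 23(53.2+t) = t(t+23), so t² = 23×53.2 = 1224.
t* = √1224 = 34.98 min.

34.98 min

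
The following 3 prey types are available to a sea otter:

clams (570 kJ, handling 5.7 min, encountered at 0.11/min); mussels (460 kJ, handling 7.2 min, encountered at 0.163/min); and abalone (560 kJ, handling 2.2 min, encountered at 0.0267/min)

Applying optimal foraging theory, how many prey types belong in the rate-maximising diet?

E/h in descending order: abalone 255, clams 100, mussels 63.9 kJ/min. The optimal diet is the largest prefix of this list for which every included type satisfies E_i/h_i > R on the types above it.
Rate on top 1: 14.12. clams: 100 > 14.12 → include.
Rate on top 2: 46.06. mussels: 63.9 > 46.06 → include.
Optimal diet: abalone, clams, mussels — 3 of 3 types.

3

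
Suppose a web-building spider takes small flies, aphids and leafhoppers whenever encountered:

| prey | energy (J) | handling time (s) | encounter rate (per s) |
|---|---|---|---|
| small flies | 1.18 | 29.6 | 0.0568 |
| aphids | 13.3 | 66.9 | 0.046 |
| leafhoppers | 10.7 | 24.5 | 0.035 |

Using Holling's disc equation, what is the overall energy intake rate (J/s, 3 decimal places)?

0.159 J/s

R = Σλ_iE_i / (1 + Σλ_ih_i)
Numerator: 0.0568×1.18 + 0.046×13.3 + 0.035×10.7 = 1.053
Denominator: 1 + 0.0568×29.6 + 0.046×66.9 + 0.035×24.5 = 6.616
R = 1.053/6.616 = 0.1592 J/s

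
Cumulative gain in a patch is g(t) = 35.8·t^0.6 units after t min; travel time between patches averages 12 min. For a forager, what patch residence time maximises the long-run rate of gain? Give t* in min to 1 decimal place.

By the marginal value theorem, leave when the instantaneous gain rate g'(t) equals the habitat-wide average g(t)/(T + t).
g'(t) = 0.6·35.8·t^-0.4. Setting 0.6·35.8·t^-0.4 = 35.8·t^0.6/(12+t) gives 0.6(12+t) = t, so 0.40·t = 0.6×12.
t* = 0.6×12/0.40 = 18 min.

18.0 min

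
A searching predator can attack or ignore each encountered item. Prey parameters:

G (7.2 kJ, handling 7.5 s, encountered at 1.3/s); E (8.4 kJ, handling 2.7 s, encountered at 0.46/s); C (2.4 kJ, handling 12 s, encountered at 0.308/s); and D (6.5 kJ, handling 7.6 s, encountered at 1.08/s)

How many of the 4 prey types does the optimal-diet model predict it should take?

Rank by E/h (kJ/s): E 3.11, G 0.96, D 0.855, C 0.2. Include each in turn until the next type's E/h falls below the running intake rate.
Rate on top 1: 1.723. G: 0.96 < 1.723 → exclude; stop.
Optimal diet: E — 1 of 4 types.

1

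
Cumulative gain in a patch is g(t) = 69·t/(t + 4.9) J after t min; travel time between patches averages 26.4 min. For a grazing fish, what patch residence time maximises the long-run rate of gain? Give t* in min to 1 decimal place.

11.4 min

By the marginal value theorem, leave when the instantaneous gain rate g'(t) equals the habitat-wide average g(t)/(T + t).
g'(t) = 69·4.9/(t + 4.9)². Setting 69·4.9/(t+4.9)² = 69t/[(t+4.9)(26.4+t)] gives 4.9(26.4+t) = t(t+4.9), so t² = 4.9×26.4 = 129.4.
t* = √129.4 = 11.37 min.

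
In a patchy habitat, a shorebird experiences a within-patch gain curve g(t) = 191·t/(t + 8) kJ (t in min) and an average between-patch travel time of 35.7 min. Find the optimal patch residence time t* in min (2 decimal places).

By the marginal value theorem, leave when the instantaneous gain rate g'(t) equals the habitat-wide average g(t)/(T + t).
g'(t) = 191·8/(t + 8)². Setting 191·8/(t+8)² = 191t/[(t+8)(35.7+t)] gives 8(35.7+t) = t(t+8), so t² = 8×35.7 = 285.6.
t* = √285.6 = 16.9 min.

16.90 min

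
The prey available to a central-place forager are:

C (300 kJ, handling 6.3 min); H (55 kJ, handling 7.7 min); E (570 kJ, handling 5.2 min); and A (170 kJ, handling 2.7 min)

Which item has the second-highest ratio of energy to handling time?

A

Profitability E/h (kJ/min): C = 300/6.3 = 47.6, H = 55/7.7 = 7.14, E = 570/5.2 = 110, A = 170/2.7 = 63.
Ranked: E > A > C > H.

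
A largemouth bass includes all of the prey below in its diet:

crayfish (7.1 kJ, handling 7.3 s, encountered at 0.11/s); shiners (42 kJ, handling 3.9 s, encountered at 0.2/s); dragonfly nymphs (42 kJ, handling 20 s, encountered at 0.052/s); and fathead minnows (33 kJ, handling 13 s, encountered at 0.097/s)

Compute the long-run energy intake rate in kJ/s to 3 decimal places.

Energy encountered per unit search time: 0.11×7.1 + 0.2×42 + 0.052×42 + 0.097×33 = 14.57 kJ/s.
Handling time per unit search time: 0.11×7.3 + 0.2×3.9 + 0.052×20 + 0.097×13 = 3.884.
Rate = 14.57/(1 + 3.884) = 2.982 kJ/s.

2.982 kJ/s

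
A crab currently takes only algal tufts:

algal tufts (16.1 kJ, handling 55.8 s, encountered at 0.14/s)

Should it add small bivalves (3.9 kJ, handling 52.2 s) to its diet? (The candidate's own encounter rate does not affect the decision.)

No

Intake rate on the current diet: R = (0.14×16.1) / (1 + 0.14×55.8) = 2.254/8.812 = 0.2558 kJ/s.
small bivalves: E/h = 3.9/52.2 = 0.07471 kJ/s.
0.07471 < 0.2558, so adding small bivalves would lower the average — exclude it.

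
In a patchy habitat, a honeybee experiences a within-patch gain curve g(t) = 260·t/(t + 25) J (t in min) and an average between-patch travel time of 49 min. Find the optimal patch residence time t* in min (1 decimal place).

By the marginal value theorem, leave when the instantaneous gain rate g'(t) equals the habitat-wide average g(t)/(T + t).
g'(t) = 260·25/(t + 25)². Setting 260·25/(t+25)² = 260t/[(t+25)(49+t)] gives 25(49+t) = t(t+25), so t² = 25×49 = 1225.
t* = √1225 = 35 min.

35.0 min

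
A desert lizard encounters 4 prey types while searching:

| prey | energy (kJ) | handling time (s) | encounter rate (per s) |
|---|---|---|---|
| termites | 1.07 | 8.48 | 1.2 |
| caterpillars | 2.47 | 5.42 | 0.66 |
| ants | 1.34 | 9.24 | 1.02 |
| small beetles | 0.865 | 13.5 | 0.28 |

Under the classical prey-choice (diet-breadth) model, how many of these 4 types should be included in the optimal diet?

1

E/h in descending order: caterpillars 0.456, ants 0.145, termites 0.126, small beetles 0.0641 kJ/s. The optimal diet is the largest prefix of this list for which every included type satisfies E_i/h_i > R on the types above it.
Rate on top 1: 0.3562. ants: 0.145 < 0.3562 → exclude; stop.
Optimal diet: caterpillars — 1 of 4 types.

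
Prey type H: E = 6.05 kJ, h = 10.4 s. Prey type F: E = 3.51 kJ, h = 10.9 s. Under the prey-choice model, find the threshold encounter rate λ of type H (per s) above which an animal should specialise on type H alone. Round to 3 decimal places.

At the threshold, the rate on type H alone equals the profitability of type F: λ·6.05/(1 + λ·10.4) = 3.51/10.9 = 0.322.
Rearranging, λ(6.05 − 0.322×10.4) = 0.322, so λ = 0.322/2.701 = 0.1192 per s.

0.119 per s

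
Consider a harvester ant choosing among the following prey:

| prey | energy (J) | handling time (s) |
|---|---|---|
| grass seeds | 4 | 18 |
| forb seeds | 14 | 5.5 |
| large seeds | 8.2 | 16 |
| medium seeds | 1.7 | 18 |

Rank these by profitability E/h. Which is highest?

Profitability E/h (J/s): grass seeds = 4/18 = 0.222, forb seeds = 14/5.5 = 2.55, large seeds = 8.2/16 = 0.512, medium seeds = 1.7/18 = 0.0944.
Ranked: forb seeds > large seeds > grass seeds > medium seeds.

forb seeds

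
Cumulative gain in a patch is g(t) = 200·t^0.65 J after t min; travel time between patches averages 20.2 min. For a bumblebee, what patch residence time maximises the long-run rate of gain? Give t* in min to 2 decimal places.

Maximise g(t)/(T+t): set derivative to zero → g'(t)(T+t) = g(t).
g'(t) = 0.65·200·t^-0.35. Setting 0.65·200·t^-0.35 = 200·t^0.65/(20.2+t) gives 0.65(20.2+t) = t, so 0.35·t = 0.65×20.2.
t* = 0.65×20.2/0.35 = 37.51 min.

37.51 min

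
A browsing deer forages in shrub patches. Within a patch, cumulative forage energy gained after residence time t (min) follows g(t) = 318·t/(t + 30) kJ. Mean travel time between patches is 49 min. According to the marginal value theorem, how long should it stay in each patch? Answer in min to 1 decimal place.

By the marginal value theorem, leave when the instantaneous gain rate g'(t) equals the habitat-wide average g(t)/(T + t).
g'(t) = 318·30/(t + 30)². Setting 318·30/(t+30)² = 318t/[(t+30)(49+t)] gives 30(49+t) = t(t+30), so t² = 30×49 = 1470.
t* = √1470 = 38.34 min.

38.3 min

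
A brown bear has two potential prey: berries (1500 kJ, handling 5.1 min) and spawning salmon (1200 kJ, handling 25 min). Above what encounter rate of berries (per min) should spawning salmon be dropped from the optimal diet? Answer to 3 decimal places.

The zero-one rule: include spawning salmon iff E₂/h₂ > λE₁/(1+λh₁). Equality gives the switch point.
λE₁h₂ = E₂ + λE₂h₁ ⇒ λ = E₂/(E₁h₂ − E₂h₁) = 1200/(3.75e+04 − 6120) = 0.03824 per min.

0.038 per min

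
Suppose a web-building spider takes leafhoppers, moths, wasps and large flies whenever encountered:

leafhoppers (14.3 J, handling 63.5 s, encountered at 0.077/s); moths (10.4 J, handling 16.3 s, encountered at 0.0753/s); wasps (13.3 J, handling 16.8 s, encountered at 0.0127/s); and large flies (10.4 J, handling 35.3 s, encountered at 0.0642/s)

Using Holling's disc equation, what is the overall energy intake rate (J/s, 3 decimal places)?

R = Σλ_iE_i / (1 + Σλ_ih_i)
Numerator: 0.077×14.3 + 0.0753×10.4 + 0.0127×13.3 + 0.0642×10.4 = 2.721
Denominator: 1 + 0.077×63.5 + 0.0753×16.3 + 0.0127×16.8 + 0.0642×35.3 = 9.597
R = 2.721/9.597 = 0.2835 J/s

0.284 J/s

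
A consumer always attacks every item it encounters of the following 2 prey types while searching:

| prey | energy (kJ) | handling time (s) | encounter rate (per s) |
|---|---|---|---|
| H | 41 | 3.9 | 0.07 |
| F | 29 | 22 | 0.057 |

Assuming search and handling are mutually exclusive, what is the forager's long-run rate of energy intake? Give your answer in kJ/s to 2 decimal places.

R = Σλ_iE_i / (1 + Σλ_ih_i)
Numerator: 0.07×41 + 0.057×29 = 4.523
Denominator: 1 + 0.07×3.9 + 0.057×22 = 2.527
R = 4.523/2.527 = 1.79 kJ/s

1.79 kJ/s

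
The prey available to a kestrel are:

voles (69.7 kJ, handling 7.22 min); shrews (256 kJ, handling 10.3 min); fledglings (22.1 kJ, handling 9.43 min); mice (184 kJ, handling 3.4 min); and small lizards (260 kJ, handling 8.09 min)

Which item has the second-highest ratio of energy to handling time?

small lizards

Profitability E/h (kJ/min): voles = 69.7/7.22 = 9.65, shrews = 256/10.3 = 24.9, fledglings = 22.1/9.43 = 2.34, mice = 184/3.4 = 54.1, small lizards = 260/8.09 = 32.1.
Ranked: mice > small lizards > shrews > voles > fledglings.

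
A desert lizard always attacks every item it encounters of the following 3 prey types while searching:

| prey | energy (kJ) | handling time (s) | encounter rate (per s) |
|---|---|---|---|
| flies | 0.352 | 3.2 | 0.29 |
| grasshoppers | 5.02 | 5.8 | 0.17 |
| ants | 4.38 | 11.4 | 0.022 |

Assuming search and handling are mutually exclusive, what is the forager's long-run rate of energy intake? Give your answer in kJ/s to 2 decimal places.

0.33 kJ/s

R = Σλ_iE_i / (1 + Σλ_ih_i)
Numerator: 0.29×0.352 + 0.17×5.02 + 0.022×4.38 = 1.052
Denominator: 1 + 0.29×3.2 + 0.17×5.8 + 0.022×11.4 = 3.165
R = 1.052/3.165 = 0.3324 kJ/s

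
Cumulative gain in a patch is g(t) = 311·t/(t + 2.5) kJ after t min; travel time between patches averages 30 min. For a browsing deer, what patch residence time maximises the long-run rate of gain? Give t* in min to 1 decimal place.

By the marginal value theorem, leave when the instantaneous gain rate g'(t) equals the habitat-wide average g(t)/(T + t).
g'(t) = 311·2.5/(t + 2.5)². Setting 311·2.5/(t+2.5)² = 311t/[(t+2.5)(30+t)] gives 2.5(30+t) = t(t+2.5), so t² = 2.5×30 = 75.
t* = √75 = 8.66 min.

8.7 min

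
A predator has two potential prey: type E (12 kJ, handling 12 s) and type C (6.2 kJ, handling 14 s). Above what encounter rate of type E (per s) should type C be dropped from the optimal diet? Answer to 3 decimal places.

0.066 per s

The zero-one rule: include type C iff E₂/h₂ > λE₁/(1+λh₁). Equality gives the switch point.
λE₁h₂ = E₂ + λE₂h₁ ⇒ λ = E₂/(E₁h₂ − E₂h₁) = 6.2/(168 − 74.4) = 0.06624 per s.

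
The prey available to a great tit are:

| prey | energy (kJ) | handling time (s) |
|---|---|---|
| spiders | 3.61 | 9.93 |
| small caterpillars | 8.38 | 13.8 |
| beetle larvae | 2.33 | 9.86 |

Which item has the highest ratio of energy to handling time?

Profitability E/h (kJ/s): spiders = 3.61/9.93 = 0.364, small caterpillars = 8.38/13.8 = 0.607, beetle larvae = 2.33/9.86 = 0.236.
Ranked: small caterpillars > spiders > beetle larvae.

small caterpillars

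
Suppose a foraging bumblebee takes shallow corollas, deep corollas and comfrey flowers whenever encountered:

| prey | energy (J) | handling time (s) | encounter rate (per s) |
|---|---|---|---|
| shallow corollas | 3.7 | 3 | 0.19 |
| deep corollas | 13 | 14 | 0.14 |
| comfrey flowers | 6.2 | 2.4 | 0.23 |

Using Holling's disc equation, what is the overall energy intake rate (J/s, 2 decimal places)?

R = Σλ_iE_i / (1 + Σλ_ih_i)
Numerator: 0.19×3.7 + 0.14×13 + 0.23×6.2 = 3.949
Denominator: 1 + 0.19×3 + 0.14×14 + 0.23×2.4 = 4.082
R = 3.949/4.082 = 0.9674 J/s

0.97 J/s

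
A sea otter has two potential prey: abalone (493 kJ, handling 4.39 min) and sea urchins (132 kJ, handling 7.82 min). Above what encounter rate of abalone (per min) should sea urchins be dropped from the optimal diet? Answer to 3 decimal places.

The zero-one rule: include sea urchins iff E₂/h₂ > λE₁/(1+λh₁). Equality gives the switch point.
λE₁h₂ = E₂ + λE₂h₁ ⇒ λ = E₂/(E₁h₂ − E₂h₁) = 132/(3855 − 579.5) = 0.0403 per min.

0.040 per min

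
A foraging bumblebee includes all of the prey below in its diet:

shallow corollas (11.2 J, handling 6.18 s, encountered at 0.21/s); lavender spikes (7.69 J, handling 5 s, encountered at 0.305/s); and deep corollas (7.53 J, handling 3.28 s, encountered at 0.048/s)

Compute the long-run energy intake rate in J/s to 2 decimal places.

1.27 J/s

Energy encountered per unit search time: 0.21×11.2 + 0.305×7.69 + 0.048×7.53 = 5.059 J/s.
Handling time per unit search time: 0.21×6.18 + 0.305×5 + 0.048×3.28 = 2.98.
Rate = 5.059/(1 + 2.98) = 1.271 J/s.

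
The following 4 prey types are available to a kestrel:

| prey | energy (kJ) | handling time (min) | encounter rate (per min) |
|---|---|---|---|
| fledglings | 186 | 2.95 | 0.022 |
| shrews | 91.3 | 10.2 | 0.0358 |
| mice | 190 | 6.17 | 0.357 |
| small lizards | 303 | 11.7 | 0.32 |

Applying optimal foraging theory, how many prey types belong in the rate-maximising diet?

Profitabilities (E/h, kJ/min): fledglings 63.1, mice 30.8, small lizards 25.9, shrews 8.95. Add prey in this order while the next type's profitability exceeds the intake rate on those already taken.
Rate on top 1: 3.843. mice: 30.8 > 3.843 → include.
Rate on top 2: 22.01. small lizards: 25.9 > 22.01 → include.
Rate on top 3: 24.09. shrews: 8.95 < 24.09 → exclude; stop.
Optimal diet: fledglings, mice, small lizards — 3 of 4 types.

3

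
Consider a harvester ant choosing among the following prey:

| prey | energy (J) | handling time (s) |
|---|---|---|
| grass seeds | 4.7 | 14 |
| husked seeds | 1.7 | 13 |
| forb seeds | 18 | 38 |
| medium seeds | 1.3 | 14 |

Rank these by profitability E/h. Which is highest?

forb seeds

In descending order of E/h:
forb seeds: 18/38 = 0.474 J/s
grass seeds: 4.7/14 = 0.336 J/s
husked seeds: 1.7/13 = 0.131 J/s
medium seeds: 1.3/14 = 0.0929 J/s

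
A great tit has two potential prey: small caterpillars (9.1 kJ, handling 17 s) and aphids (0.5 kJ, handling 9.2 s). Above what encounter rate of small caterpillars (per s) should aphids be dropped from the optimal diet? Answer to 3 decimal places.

Drop aphids once their profitability E₂/h₂ falls below the rate achievable on small caterpillars alone: E₂/h₂ = λE₁/(1 + λh₁).
Solve for λ: λE₁h₂ = E₂(1 + λh₁) → λ(E₁h₂ − E₂h₁) = E₂ → λ = E₂/(E₁h₂ − E₂h₁).
λ = 0.5/(9.1×9.2 − 0.5×17) = 0.5/75.22 = 0.006647 per s.

0.007 per s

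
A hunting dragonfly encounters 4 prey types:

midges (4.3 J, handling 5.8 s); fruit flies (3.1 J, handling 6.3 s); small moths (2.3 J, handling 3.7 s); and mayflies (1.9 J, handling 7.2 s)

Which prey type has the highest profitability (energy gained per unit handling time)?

midges

In descending order of E/h:
midges: 4.3/5.8 = 0.741 J/s
small moths: 2.3/3.7 = 0.622 J/s
fruit flies: 3.1/6.3 = 0.492 J/s
mayflies: 1.9/7.2 = 0.264 J/s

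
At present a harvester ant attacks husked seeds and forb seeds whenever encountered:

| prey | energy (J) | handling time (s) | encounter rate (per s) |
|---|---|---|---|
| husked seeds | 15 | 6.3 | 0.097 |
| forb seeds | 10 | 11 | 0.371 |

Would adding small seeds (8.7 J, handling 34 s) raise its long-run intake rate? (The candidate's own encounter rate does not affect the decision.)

No

On husked seeds and forb seeds alone, R = ΣλE/(1+Σλh) = 5.165/5.692 = 0.9074 J/s.
small seeds: E/h = 8.7/34 = 0.2559 J/s.
Since 0.2559 < R, time spent handling small seeds is better spent searching.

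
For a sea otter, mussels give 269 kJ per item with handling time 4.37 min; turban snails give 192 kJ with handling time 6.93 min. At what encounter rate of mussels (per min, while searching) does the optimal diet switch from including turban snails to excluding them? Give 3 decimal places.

The zero-one rule: include turban snails iff E₂/h₂ > λE₁/(1+λh₁). Equality gives the switch point.
λE₁h₂ = E₂ + λE₂h₁ ⇒ λ = E₂/(E₁h₂ − E₂h₁) = 192/(1864 − 839) = 0.1873 per min.

0.187 per min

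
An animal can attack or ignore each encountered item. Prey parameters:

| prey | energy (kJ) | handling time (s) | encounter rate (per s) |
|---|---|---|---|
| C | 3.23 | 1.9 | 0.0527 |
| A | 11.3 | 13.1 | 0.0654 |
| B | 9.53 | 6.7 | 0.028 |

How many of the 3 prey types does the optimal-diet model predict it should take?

Rank by E/h (kJ/s): C 1.7, B 1.42, A 0.863. Include each in turn until the next type's E/h falls below the running intake rate.
Rate on top 1: 0.1547. B: 1.42 > 0.1547 → include.
Rate on top 2: 0.3394. A: 0.863 > 0.3394 → include.
Optimal diet: C, B, A — 3 of 3 types.

3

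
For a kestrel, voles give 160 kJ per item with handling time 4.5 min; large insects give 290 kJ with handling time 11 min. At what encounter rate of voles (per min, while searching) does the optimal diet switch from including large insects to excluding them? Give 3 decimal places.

At the threshold, the rate on voles alone equals the profitability of large insects: λ·160/(1 + λ·4.5) = 290/11 = 26.36.
Rearranging, λ(160 − 26.36×4.5) = 26.36, so λ = 26.36/41.36 = 0.6374 per min.

0.637 per min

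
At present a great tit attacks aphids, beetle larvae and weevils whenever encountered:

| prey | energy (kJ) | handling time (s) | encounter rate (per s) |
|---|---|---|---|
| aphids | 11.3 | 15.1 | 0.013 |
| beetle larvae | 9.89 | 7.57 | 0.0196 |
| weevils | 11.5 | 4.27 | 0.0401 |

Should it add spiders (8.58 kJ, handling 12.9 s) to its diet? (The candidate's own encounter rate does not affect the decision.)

Yes

On aphids, beetle larvae and weevils alone, R = ΣλE/(1+Σλh) = 0.8019/1.516 = 0.529 kJ/s.
spiders: E/h = 8.58/12.9 = 0.6651 kJ/s.
Since 0.6651 > R, including spiders increases the long-run rate.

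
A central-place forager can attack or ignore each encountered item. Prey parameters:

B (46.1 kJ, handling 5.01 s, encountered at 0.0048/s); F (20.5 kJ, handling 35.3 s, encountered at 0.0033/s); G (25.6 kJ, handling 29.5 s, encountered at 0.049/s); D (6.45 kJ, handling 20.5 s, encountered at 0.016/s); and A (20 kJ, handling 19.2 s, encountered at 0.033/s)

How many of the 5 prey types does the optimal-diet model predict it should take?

3

Profitabilities (E/h, kJ/s): B 9.2, A 1.04, G 0.868, F 0.581, D 0.315. Add prey in this order while the next type's profitability exceeds the intake rate on those already taken.
Rate on top 1: 0.2161. A: 1.04 > 0.2161 → include.
Rate on top 2: 0.5316. G: 0.868 > 0.5316 → include.
Rate on top 3: 0.6882. F: 0.581 < 0.6882 → exclude; stop.
Optimal diet: B, A, G — 3 of 5 types.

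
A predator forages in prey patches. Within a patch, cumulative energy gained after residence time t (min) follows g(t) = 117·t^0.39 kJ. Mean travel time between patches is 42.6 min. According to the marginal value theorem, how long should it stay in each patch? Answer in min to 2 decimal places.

By the marginal value theorem, leave when the instantaneous gain rate g'(t) equals the habitat-wide average g(t)/(T + t).
g'(t) = 0.39·117·t^-0.61. Setting 0.39·117·t^-0.61 = 117·t^0.39/(42.6+t) gives 0.39(42.6+t) = t, so 0.61·t = 0.39×42.6.
t* = 0.39×42.6/0.61 = 27.24 min.

27.24 min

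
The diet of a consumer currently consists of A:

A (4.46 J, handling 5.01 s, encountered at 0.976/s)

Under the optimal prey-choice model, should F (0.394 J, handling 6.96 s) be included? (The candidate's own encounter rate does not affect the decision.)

Intake rate on the current diet: R = (0.976×4.46) / (1 + 0.976×5.01) = 4.353/5.89 = 0.7391 J/s.
Profitability of F: 0.394/6.96 = 0.05661 J/s.
0.05661 < 0.7391, so adding F would lower the average — exclude it.

No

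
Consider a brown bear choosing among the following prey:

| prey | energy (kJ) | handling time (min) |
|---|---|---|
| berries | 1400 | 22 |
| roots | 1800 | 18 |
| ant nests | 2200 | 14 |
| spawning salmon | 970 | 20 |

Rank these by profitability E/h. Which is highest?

Profitability E/h (kJ/min): berries = 1400/22 = 63.6, roots = 1800/18 = 100, ant nests = 2200/14 = 157, spawning salmon = 970/20 = 48.5.
Ranked: ant nests > roots > berries > spawning salmon.

ant nests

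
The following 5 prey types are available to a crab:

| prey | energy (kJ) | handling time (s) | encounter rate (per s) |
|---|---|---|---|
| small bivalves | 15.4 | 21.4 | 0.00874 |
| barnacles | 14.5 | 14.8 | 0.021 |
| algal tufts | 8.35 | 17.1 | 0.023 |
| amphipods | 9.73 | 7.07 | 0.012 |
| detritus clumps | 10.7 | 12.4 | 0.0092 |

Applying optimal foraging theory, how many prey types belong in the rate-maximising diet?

5

Rank by E/h (kJ/s): amphipods 1.38, barnacles 0.98, detritus clumps 0.863, small bivalves 0.72, algal tufts 0.488. Include each in turn until the next type's E/h falls below the running intake rate.
Rate on top 1: 0.1076. barnacles: 0.98 > 0.1076 → include.
Rate on top 2: 0.3018. detritus clumps: 0.863 > 0.3018 → include.
Rate on top 3: 0.3442. small bivalves: 0.72 > 0.3442 → include.
Rate on top 4: 0.3856. algal tufts: 0.488 > 0.3856 → include.
Optimal diet: amphipods, barnacles, detritus clumps, small bivalves, algal tufts — 5 of 5 types.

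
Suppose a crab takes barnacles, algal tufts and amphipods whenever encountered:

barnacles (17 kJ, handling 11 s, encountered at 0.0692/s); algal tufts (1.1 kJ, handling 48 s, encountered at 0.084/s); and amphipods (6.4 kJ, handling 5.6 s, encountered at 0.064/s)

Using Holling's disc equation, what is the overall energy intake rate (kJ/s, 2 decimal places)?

R = (0.0692×17 + 0.084×1.1 + 0.064×6.4) / (1 + 0.0692×11 + 0.084×48 + 0.064×5.6) = 1.678/6.152 = 0.2728 kJ/s.

0.27 kJ/s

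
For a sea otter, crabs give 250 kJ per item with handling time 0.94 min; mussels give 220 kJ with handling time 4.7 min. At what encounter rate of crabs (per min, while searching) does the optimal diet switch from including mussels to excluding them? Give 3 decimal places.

At the threshold, the rate on crabs alone equals the profitability of mussels: λ·250/(1 + λ·0.94) = 220/4.7 = 46.81.
Rearranging, λ(250 − 46.81×0.94) = 46.81, so λ = 46.81/206 = 0.2272 per min.

0.227 per min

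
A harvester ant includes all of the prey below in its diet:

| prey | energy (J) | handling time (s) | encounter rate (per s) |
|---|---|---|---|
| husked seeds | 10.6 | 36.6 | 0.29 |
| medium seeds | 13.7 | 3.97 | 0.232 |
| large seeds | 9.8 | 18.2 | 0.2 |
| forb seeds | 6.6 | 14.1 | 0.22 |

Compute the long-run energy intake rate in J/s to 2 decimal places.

R = Σλ_iE_i / (1 + Σλ_ih_i)
Numerator: 0.29×10.6 + 0.232×13.7 + 0.2×9.8 + 0.22×6.6 = 9.664
Denominator: 1 + 0.29×36.6 + 0.232×3.97 + 0.2×18.2 + 0.22×14.1 = 19.28
R = 9.664/19.28 = 0.5013 J/s

0.50 J/s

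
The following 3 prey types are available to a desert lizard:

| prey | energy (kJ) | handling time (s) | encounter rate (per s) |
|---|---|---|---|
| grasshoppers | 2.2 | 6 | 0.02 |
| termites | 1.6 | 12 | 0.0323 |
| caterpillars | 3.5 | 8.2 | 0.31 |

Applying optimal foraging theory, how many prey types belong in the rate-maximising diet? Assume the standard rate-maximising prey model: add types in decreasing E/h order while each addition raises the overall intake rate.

2

Rank by E/h (kJ/s): caterpillars 0.427, grasshoppers 0.367, termites 0.133. Include each in turn until the next type's E/h falls below the running intake rate.
Rate on top 1: 0.3063. grasshoppers: 0.367 > 0.3063 → include.
Rate on top 2: 0.3083. termites: 0.133 < 0.3083 → exclude; stop.
Optimal diet: caterpillars, grasshoppers — 2 of 3 types.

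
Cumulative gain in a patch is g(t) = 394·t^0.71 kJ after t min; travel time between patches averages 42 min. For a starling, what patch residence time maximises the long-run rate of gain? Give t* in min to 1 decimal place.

102.8 min

Optimal t* satisfies g'(t*) = g(t*)/(T + t*).
g'(t) = 0.71·394·t^-0.29. Setting 0.71·394·t^-0.29 = 394·t^0.71/(42+t) gives 0.71(42+t) = t, so 0.29·t = 0.71×42.
t* = 0.71×42/0.29 = 102.8 min.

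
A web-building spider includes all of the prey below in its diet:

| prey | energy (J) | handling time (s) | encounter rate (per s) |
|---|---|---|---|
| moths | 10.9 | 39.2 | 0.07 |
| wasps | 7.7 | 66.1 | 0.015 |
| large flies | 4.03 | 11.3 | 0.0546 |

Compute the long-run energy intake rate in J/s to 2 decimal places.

Energy encountered per unit search time: 0.07×10.9 + 0.015×7.7 + 0.0546×4.03 = 1.099 J/s.
Handling time per unit search time: 0.07×39.2 + 0.015×66.1 + 0.0546×11.3 = 4.352.
Rate = 1.099/(1 + 4.352) = 0.2052 J/s.

0.21 J/s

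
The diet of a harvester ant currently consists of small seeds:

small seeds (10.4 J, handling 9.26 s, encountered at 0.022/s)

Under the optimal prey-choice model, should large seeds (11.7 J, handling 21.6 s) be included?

Intake rate on the current diet: R = (0.022×10.4) / (1 + 0.022×9.26) = 0.2288/1.204 = 0.1901 J/s.
Profitability of large seeds: 11.7/21.6 = 0.5417 J/s.
0.5417 > 0.1901, so adding large seeds raises the average — include it.

Yes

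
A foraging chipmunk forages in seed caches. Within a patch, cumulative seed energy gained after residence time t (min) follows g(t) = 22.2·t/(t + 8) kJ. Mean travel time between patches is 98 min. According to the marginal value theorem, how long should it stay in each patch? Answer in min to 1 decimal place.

Maximise g(t)/(T+t): set derivative to zero → g'(t)(T+t) = g(t).
g'(t) = 22.2·8/(t + 8)². Setting 22.2·8/(t+8)² = 22.2t/[(t+8)(98+t)] gives 8(98+t) = t(t+8), so t² = 8×98 = 784.
t* = √784 = 28 min.

28.0 min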